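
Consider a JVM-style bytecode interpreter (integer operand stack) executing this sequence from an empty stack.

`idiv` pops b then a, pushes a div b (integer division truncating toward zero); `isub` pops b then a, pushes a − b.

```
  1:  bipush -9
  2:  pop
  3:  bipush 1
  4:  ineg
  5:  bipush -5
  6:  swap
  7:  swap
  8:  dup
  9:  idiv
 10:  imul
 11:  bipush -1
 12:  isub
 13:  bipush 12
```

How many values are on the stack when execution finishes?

bipush -9  [-9]
pop        []
bipush 1   [1]
ineg       [-1]
bipush -5  [-1, -5]
swap       [-5, -1]
swap       [-1, -5]
dup        [-1, -5, -5]
idiv       [-1, 1]
imul       [-1]
bipush -1  [-1, -1]
isub       [0]
bipush 12  [0, 12]

2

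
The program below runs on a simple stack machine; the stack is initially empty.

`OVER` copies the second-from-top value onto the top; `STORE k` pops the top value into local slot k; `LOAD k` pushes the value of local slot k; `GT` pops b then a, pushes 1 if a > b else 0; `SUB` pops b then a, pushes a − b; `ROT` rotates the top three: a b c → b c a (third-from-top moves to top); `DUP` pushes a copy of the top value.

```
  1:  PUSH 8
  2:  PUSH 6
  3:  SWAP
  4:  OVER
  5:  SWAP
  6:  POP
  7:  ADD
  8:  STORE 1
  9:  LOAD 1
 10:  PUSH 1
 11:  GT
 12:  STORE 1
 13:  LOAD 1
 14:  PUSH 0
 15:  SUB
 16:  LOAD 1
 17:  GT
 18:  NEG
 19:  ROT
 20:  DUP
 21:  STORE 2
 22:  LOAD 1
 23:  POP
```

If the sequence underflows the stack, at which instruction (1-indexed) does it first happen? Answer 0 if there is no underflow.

19

PUSH 8   [8]
PUSH 6   [8, 6]
SWAP     [6, 8]
OVER     [6, 8, 6]
SWAP     [6, 6, 8]
POP      [6, 6]
ADD      [12]
STORE 1  []
LOAD 1   [12]
PUSH 1   [12, 1]
GT       [1]
STORE 1  []
LOAD 1   [1]
PUSH 0   [1, 0]
SUB      [1]
LOAD 1   [1, 1]
GT       [0]
NEG      [0]
ROT  — needs 3 operands, stack has 1 → underflow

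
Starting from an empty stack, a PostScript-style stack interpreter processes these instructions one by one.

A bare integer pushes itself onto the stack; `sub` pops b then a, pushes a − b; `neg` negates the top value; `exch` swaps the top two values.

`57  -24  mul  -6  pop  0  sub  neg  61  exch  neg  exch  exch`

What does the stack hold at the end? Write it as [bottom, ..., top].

[61, -1368]

57   -> 57
-24  -> 57 -24
mul  -> -1368
-6   -> -1368 -6
pop  -> -1368
0    -> -1368 0
sub  -> -1368
neg  -> 1368
61   -> 1368 61
exch -> 61 1368
neg  -> 61 -1368
exch -> -1368 61
exch -> 61 -1368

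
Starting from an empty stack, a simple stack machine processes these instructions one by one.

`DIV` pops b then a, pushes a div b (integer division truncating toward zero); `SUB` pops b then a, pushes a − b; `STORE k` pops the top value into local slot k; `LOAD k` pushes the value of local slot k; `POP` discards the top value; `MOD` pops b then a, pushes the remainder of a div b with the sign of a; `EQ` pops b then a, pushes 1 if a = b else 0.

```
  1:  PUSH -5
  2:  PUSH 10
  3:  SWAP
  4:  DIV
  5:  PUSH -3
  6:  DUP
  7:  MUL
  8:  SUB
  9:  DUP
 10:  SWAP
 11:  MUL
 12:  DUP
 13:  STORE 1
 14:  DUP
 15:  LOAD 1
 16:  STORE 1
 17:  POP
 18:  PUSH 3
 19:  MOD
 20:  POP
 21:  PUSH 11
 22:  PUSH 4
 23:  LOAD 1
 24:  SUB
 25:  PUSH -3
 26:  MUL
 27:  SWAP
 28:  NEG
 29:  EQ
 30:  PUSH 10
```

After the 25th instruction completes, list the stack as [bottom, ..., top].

[11, -117, -3]

PUSH -5 -> -5
PUSH 10 -> -5 10
SWAP    -> 10 -5
DIV     -> -2
PUSH -3 -> -2 -3
DUP     -> -2 -3 -3
MUL     -> -2 9
SUB     -> -11
DUP     -> -11 -11
SWAP    -> -11 -11
MUL     -> 121
DUP     -> 121 121
STORE 1 -> 121
DUP     -> 121 121
LOAD 1  -> 121 121 121
STORE 1 -> 121 121
POP     -> 121
PUSH 3  -> 121 3
MOD     -> 1
POP     -> (empty)
PUSH 11 -> 11
PUSH 4  -> 11 4
LOAD 1  -> 11 4 121
SUB     -> 11 -117
PUSH -3 -> 11 -117 -3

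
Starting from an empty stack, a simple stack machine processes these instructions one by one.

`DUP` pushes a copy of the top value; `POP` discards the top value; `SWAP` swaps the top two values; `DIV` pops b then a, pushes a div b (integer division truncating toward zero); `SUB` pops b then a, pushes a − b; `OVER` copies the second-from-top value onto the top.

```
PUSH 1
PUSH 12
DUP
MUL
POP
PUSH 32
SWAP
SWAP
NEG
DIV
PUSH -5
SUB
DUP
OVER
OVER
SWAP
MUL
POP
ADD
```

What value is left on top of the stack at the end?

PUSH 1   [1]
PUSH 12  [1, 12]
DUP      [1, 12, 12]
MUL      [1, 144]
POP      [1]
PUSH 32  [1, 32]
SWAP     [32, 1]
SWAP     [1, 32]
NEG      [1, -32]
DIV      [0]
PUSH -5  [0, -5]
SUB      [5]
DUP      [5, 5]
OVER     [5, 5, 5]
OVER     [5, 5, 5, 5]
SWAP     [5, 5, 5, 5]
MUL      [5, 5, 25]
POP      [5, 5]
ADD      [10]

10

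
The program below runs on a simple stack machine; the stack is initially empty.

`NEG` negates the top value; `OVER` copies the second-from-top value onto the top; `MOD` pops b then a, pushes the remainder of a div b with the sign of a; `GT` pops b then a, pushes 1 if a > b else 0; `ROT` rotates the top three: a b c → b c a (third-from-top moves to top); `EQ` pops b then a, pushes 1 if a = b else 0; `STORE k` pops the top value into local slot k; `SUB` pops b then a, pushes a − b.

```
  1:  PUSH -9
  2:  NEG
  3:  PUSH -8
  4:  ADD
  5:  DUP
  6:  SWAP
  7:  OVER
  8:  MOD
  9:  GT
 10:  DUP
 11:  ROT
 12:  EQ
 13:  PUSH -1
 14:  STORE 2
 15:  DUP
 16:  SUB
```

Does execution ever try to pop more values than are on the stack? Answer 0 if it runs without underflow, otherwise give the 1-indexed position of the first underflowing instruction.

PUSH -9  [-9]
NEG      [9]
PUSH -8  [9, -8]
ADD      [1]
DUP      [1, 1]
SWAP     [1, 1]
OVER     [1, 1, 1]
MOD      [1, 0]
GT       [1]
DUP      [1, 1]
ROT  — needs 3 operands, stack has 2 → underflow

11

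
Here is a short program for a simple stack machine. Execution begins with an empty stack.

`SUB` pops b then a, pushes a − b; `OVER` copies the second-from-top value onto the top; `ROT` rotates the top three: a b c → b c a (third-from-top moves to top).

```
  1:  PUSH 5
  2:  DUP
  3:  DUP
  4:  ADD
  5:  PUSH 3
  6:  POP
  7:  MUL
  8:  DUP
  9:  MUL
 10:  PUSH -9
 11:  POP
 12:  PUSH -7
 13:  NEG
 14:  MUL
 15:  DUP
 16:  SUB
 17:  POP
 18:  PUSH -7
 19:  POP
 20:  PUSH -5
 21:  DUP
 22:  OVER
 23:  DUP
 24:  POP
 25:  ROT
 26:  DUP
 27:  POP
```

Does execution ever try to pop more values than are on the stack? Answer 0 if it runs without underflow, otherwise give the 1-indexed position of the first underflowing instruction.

0

PUSH 5  → [5]
DUP     → [5, 5]
DUP     → [5, 5, 5]
ADD     → [5, 10]
PUSH 3  → [5, 10, 3]
POP     → [5, 10]
MUL     → [50]
DUP     → [50, 50]
MUL     → [2500]
PUSH -9 → [2500, -9]
POP     → [2500]
PUSH -7 → [2500, -7]
NEG     → [2500, 7]
MUL     → [17500]
DUP     → [17500, 17500]
SUB     → [0]
POP     → []
PUSH -7 → [-7]
POP     → []
PUSH -5 → [-5]
DUP     → [-5, -5]
OVER    → [-5, -5, -5]
DUP     → [-5, -5, -5, -5]
POP     → [-5, -5, -5]
ROT     → [-5, -5, -5]
DUP     → [-5, -5, -5, -5]
POP     → [-5, -5, -5]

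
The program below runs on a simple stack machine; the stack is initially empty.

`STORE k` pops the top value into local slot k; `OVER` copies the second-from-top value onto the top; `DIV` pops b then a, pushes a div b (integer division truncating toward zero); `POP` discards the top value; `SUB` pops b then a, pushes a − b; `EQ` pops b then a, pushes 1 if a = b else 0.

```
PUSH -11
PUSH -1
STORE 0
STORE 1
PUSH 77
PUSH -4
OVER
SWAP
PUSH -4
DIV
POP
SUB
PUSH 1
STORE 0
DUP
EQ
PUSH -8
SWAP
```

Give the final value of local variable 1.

-11

PUSH -11 -> [-11]
PUSH -1  -> [-11, -1]
STORE 0  -> [-11]
STORE 1  -> []
PUSH 77  -> [77]
PUSH -4  -> [77, -4]
OVER     -> [77, -4, 77]
SWAP     -> [77, 77, -4]
PUSH -4  -> [77, 77, -4, -4]
DIV      -> [77, 77, 1]
POP      -> [77, 77]
SUB      -> [0]
PUSH 1   -> [0, 1]
STORE 0  -> [0]
DUP      -> [0, 0]
EQ       -> [1]
PUSH -8  -> [1, -8]
SWAP     -> [-8, 1]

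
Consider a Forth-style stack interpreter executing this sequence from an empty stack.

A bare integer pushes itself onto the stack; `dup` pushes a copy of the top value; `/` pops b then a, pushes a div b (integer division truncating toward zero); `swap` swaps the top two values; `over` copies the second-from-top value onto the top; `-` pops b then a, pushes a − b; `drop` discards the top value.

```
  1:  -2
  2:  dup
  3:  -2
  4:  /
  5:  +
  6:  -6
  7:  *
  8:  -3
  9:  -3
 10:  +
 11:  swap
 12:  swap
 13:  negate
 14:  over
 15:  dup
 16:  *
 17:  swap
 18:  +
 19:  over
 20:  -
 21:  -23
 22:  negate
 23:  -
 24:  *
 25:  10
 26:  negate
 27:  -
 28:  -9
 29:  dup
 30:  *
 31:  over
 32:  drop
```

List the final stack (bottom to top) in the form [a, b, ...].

-2     -> -2
dup    -> -2 -2
-2     -> -2 -2 -2
/      -> -2 1
+      -> -1
-6     -> -1 -6
*      -> 6
-3     -> 6 -3
-3     -> 6 -3 -3
+      -> 6 -6
swap   -> -6 6
swap   -> 6 -6
negate -> 6 6
over   -> 6 6 6
dup    -> 6 6 6 6
*      -> 6 6 36
swap   -> 6 36 6
+      -> 6 42
over   -> 6 42 6
-      -> 6 36
-23    -> 6 36 -23
negate -> 6 36 23
-      -> 6 13
*      -> 78
10     -> 78 10
negate -> 78 -10
-      -> 88
-9     -> 88 -9
dup    -> 88 -9 -9
*      -> 88 81
over   -> 88 81 88
drop   -> 88 81

[88, 81]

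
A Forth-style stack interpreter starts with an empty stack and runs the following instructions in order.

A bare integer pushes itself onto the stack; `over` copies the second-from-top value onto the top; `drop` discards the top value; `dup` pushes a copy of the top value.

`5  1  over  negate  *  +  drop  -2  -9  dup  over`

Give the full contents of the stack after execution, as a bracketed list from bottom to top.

[-2, -9, -9, -9]

5      → [5]
1      → [5, 1]
over   → [5, 1, 5]
negate → [5, 1, -5]
*      → [5, -5]
+      → [0]
drop   → []
-2     → [-2]
-9     → [-2, -9]
dup    → [-2, -9, -9]
over   → [-2, -9, -9, -9]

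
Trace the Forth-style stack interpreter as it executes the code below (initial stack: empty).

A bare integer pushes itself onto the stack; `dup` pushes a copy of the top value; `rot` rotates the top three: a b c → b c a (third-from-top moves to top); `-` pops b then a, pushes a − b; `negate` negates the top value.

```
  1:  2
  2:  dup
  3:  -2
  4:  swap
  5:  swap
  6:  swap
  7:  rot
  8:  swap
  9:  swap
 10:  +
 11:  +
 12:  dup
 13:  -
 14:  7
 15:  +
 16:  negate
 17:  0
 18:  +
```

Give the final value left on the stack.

2       [2]
dup     [2, 2]
-2      [2, 2, -2]
swap    [2, -2, 2]
swap    [2, 2, -2]
swap    [2, -2, 2]
rot     [-2, 2, 2]
swap    [-2, 2, 2]
swap    [-2, 2, 2]
+       [-2, 4]
+       [2]
dup     [2, 2]
-       [0]
7       [0, 7]
+       [7]
negate  [-7]
0       [-7, 0]
+       [-7]

-7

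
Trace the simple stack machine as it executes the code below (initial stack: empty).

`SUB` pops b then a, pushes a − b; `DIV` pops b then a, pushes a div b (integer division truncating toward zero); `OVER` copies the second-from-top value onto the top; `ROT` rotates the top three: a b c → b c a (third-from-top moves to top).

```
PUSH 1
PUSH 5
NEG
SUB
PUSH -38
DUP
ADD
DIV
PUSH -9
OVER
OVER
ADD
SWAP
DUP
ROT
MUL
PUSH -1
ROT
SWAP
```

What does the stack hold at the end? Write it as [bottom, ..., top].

PUSH 1    [1]
PUSH 5    [1, 5]
NEG       [1, -5]
SUB       [6]
PUSH -38  [6, -38]
DUP       [6, -38, -38]
ADD       [6, -76]
DIV       [0]
PUSH -9   [0, -9]
OVER      [0, -9, 0]
OVER      [0, -9, 0, -9]
ADD       [0, -9, -9]
SWAP      [0, -9, -9]
DUP       [0, -9, -9, -9]
ROT       [0, -9, -9, -9]
MUL       [0, -9, 81]
PUSH -1   [0, -9, 81, -1]
ROT       [0, 81, -1, -9]
SWAP      [0, 81, -9, -1]

[0, 81, -9, -1]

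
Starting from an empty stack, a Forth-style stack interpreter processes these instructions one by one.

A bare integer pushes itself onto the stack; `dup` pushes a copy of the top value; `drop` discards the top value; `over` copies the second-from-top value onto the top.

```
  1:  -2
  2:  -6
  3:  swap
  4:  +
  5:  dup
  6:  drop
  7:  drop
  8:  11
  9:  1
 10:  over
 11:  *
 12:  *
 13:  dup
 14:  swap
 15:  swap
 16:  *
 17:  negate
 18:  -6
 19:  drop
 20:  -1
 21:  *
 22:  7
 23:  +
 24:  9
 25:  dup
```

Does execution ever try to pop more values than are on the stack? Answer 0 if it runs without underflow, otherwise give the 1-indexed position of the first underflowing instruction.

0

-2     : -2
-6     : -2 -6
swap   : -6 -2
+      : -8
dup    : -8 -8
drop   : -8
drop   : (empty)
11     : 11
1      : 11 1
over   : 11 1 11
*      : 11 11
*      : 121
dup    : 121 121
swap   : 121 121
swap   : 121 121
*      : 14641
negate : -14641
-6     : -14641 -6
drop   : -14641
-1     : -14641 -1
*      : 14641
7      : 14641 7
+      : 14648
9      : 14648 9
dup    : 14648 9 9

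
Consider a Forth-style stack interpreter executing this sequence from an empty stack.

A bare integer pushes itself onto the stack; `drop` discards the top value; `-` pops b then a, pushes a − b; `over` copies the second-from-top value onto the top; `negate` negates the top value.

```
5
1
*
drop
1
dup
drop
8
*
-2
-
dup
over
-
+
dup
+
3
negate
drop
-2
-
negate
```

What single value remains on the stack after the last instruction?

-22

5      → [5]
1      → [5, 1]
*      → [5]
drop   → []
1      → [1]
dup    → [1, 1]
drop   → [1]
8      → [1, 8]
*      → [8]
-2     → [8, -2]
-      → [10]
dup    → [10, 10]
over   → [10, 10, 10]
-      → [10, 0]
+      → [10]
dup    → [10, 10]
+      → [20]
3      → [20, 3]
negate → [20, -3]
drop   → [20]
-2     → [20, -2]
-      → [22]
negate → [-22]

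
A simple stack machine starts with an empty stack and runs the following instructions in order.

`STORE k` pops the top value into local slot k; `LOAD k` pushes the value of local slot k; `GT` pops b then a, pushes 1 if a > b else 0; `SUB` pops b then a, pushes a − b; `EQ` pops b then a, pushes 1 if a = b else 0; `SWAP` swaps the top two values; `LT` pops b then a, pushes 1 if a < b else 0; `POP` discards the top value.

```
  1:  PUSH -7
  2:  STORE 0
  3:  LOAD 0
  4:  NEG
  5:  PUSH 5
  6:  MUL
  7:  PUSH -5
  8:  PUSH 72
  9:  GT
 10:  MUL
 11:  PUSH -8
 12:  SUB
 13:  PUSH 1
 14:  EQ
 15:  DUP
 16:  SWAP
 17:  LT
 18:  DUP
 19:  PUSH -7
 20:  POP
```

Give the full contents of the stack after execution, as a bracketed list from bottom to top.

PUSH -7  -7
STORE 0  (empty)
LOAD 0   -7
NEG      7
PUSH 5   7 5
MUL      35
PUSH -5  35 -5
PUSH 72  35 -5 72
GT       35 0
MUL      0
PUSH -8  0 -8
SUB      8
PUSH 1   8 1
EQ       0
DUP      0 0
SWAP     0 0
LT       0
DUP      0 0
PUSH -7  0 0 -7
POP      0 0

[0, 0]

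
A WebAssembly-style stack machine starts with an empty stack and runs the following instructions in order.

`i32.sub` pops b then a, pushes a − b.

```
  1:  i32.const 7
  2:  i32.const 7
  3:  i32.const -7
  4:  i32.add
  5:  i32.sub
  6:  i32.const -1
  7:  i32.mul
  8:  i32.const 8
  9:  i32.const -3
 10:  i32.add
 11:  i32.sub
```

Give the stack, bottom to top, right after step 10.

[-7, 5]

i32.const 7  → 7
i32.const 7  → 7 7
i32.const -7 → 7 7 -7
i32.add      → 7 0
i32.sub      → 7
i32.const -1 → 7 -1
i32.mul      → -7
i32.const 8  → -7 8
i32.const -3 → -7 8 -3
i32.add      → -7 5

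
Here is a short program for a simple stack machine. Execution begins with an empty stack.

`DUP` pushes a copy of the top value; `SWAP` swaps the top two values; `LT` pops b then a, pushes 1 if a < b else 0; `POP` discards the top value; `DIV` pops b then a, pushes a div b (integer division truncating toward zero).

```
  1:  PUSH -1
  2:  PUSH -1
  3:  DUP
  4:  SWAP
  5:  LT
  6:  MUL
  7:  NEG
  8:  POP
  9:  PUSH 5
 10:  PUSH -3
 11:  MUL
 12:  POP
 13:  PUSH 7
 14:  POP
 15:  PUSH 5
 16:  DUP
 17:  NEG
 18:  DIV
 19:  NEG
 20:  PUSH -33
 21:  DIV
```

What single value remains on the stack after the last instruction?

PUSH -1  -> [-1]
PUSH -1  -> [-1, -1]
DUP      -> [-1, -1, -1]
SWAP     -> [-1, -1, -1]
LT       -> [-1, 0]
MUL      -> [0]
NEG      -> [0]
POP      -> []
PUSH 5   -> [5]
PUSH -3  -> [5, -3]
MUL      -> [-15]
POP      -> []
PUSH 7   -> [7]
POP      -> []
PUSH 5   -> [5]
DUP      -> [5, 5]
NEG      -> [5, -5]
DIV      -> [-1]
NEG      -> [1]
PUSH -33 -> [1, -33]
DIV      -> [0]

0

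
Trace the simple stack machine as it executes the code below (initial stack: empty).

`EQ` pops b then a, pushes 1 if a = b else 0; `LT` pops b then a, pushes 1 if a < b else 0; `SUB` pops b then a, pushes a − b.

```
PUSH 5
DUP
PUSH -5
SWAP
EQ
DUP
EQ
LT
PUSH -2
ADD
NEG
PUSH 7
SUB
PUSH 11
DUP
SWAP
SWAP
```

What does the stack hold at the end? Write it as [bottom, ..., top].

PUSH 5  → [5]
DUP     → [5, 5]
PUSH -5 → [5, 5, -5]
SWAP    → [5, -5, 5]
EQ      → [5, 0]
DUP     → [5, 0, 0]
EQ      → [5, 1]
LT      → [0]
PUSH -2 → [0, -2]
ADD     → [-2]
NEG     → [2]
PUSH 7  → [2, 7]
SUB     → [-5]
PUSH 11 → [-5, 11]
DUP     → [-5, 11, 11]
SWAP    → [-5, 11, 11]
SWAP    → [-5, 11, 11]

[-5, 11, 11]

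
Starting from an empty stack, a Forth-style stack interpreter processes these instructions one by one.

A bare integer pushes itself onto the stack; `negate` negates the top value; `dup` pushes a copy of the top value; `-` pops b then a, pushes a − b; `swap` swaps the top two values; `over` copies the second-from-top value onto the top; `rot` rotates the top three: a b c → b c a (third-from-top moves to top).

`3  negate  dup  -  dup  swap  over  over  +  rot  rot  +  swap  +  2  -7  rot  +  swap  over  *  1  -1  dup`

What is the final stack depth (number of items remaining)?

5

3      -> 3
negate -> -3
dup    -> -3 -3
-      -> 0
dup    -> 0 0
swap   -> 0 0
over   -> 0 0 0
over   -> 0 0 0 0
+      -> 0 0 0
rot    -> 0 0 0
rot    -> 0 0 0
+      -> 0 0
swap   -> 0 0
+      -> 0
2      -> 0 2
-7     -> 0 2 -7
rot    -> 2 -7 0
+      -> 2 -7
swap   -> -7 2
over   -> -7 2 -7
*      -> -7 -14
1      -> -7 -14 1
-1     -> -7 -14 1 -1
dup    -> -7 -14 1 -1 -1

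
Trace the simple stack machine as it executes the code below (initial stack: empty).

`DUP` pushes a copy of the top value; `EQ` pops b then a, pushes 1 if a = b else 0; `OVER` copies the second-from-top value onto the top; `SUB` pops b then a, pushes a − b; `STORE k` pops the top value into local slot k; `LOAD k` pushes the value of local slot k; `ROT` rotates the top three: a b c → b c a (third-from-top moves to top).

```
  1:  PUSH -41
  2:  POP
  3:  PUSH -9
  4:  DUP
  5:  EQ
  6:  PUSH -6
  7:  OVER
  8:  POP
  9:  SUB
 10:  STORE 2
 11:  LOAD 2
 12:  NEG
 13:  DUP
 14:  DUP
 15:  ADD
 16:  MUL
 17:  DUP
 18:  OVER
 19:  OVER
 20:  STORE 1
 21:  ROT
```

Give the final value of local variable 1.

PUSH -41 -> -41
POP      -> (empty)
PUSH -9  -> -9
DUP      -> -9 -9
EQ       -> 1
PUSH -6  -> 1 -6
OVER     -> 1 -6 1
POP      -> 1 -6
SUB      -> 7
STORE 2  -> (empty)
LOAD 2   -> 7
NEG      -> -7
DUP      -> -7 -7
DUP      -> -7 -7 -7
ADD      -> -7 -14
MUL      -> 98
DUP      -> 98 98
OVER     -> 98 98 98
OVER     -> 98 98 98 98
STORE 1  -> 98 98 98
ROT      -> 98 98 98

98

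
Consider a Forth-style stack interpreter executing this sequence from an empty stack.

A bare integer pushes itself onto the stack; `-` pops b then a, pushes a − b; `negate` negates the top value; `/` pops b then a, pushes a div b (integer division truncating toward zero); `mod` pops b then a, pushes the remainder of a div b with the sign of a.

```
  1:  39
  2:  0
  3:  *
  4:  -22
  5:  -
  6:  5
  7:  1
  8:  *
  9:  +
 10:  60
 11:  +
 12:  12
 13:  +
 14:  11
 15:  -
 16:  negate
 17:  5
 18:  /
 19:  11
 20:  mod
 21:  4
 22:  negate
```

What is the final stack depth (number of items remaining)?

2

39     -> 39
0      -> 39 0
*      -> 0
-22    -> 0 -22
-      -> 22
5      -> 22 5
1      -> 22 5 1
*      -> 22 5
+      -> 27
60     -> 27 60
+      -> 87
12     -> 87 12
+      -> 99
11     -> 99 11
-      -> 88
negate -> -88
5      -> -88 5
/      -> -17
11     -> -17 11
mod    -> -6
4      -> -6 4
negate -> -6 -4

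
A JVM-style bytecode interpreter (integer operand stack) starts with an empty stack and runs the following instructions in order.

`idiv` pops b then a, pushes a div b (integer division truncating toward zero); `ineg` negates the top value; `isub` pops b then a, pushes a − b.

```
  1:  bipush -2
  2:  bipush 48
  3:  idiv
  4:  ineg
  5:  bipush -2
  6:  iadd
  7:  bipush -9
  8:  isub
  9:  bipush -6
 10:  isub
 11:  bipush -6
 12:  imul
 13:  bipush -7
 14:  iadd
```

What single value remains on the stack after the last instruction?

-85

bipush -2  [-2]
bipush 48  [-2, 48]
idiv       [0]
ineg       [0]
bipush -2  [0, -2]
iadd       [-2]
bipush -9  [-2, -9]
isub       [7]
bipush -6  [7, -6]
isub       [13]
bipush -6  [13, -6]
imul       [-78]
bipush -7  [-78, -7]
iadd       [-85]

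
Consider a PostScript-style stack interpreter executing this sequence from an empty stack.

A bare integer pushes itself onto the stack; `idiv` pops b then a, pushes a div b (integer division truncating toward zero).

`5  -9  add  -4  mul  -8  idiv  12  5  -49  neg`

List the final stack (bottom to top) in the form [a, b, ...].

5    → 5
-9   → 5 -9
add  → -4
-4   → -4 -4
mul  → 16
-8   → 16 -8
idiv → -2
12   → -2 12
5    → -2 12 5
-49  → -2 12 5 -49
neg  → -2 12 5 49

[-2, 12, 5, 49]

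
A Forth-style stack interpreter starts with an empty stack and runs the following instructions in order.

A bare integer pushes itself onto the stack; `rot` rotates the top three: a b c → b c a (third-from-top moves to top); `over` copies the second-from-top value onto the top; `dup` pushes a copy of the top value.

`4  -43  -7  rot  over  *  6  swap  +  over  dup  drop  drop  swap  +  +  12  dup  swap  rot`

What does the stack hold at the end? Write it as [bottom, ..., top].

4     4
-43   4 -43
-7    4 -43 -7
rot   -43 -7 4
over  -43 -7 4 -7
*     -43 -7 -28
6     -43 -7 -28 6
swap  -43 -7 6 -28
+     -43 -7 -22
over  -43 -7 -22 -7
dup   -43 -7 -22 -7 -7
drop  -43 -7 -22 -7
drop  -43 -7 -22
swap  -43 -22 -7
+     -43 -29
+     -72
12    -72 12
dup   -72 12 12
swap  -72 12 12
rot   12 12 -72

[12, 12, -72]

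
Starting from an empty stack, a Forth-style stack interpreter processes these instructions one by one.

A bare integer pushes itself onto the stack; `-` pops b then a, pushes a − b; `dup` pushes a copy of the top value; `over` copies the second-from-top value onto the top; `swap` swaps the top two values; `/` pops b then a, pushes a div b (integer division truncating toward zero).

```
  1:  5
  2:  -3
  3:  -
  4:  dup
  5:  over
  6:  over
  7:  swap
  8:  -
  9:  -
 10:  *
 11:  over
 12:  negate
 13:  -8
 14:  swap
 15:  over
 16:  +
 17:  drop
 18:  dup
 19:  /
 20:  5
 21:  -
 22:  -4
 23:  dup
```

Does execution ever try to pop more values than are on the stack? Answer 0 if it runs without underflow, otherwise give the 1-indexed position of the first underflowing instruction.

5    : [5]
-3   : [5, -3]
-    : [8]
dup  : [8, 8]
over : [8, 8, 8]
over : [8, 8, 8, 8]
swap : [8, 8, 8, 8]
-    : [8, 8, 0]
-    : [8, 8]
*    : [64]
over  — needs 2 operands, stack has 1 → underflow

11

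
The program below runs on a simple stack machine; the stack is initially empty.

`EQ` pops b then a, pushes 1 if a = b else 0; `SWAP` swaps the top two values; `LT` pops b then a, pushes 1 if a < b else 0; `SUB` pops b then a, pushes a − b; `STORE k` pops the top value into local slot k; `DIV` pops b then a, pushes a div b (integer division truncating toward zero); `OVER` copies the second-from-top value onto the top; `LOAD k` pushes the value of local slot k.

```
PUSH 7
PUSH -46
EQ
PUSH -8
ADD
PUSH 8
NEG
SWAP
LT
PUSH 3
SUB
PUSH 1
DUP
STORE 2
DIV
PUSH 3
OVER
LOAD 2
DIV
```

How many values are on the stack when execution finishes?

PUSH 7   : 7
PUSH -46 : 7 -46
EQ       : 0
PUSH -8  : 0 -8
ADD      : -8
PUSH 8   : -8 8
NEG      : -8 -8
SWAP     : -8 -8
LT       : 0
PUSH 3   : 0 3
SUB      : -3
PUSH 1   : -3 1
DUP      : -3 1 1
STORE 2  : -3 1
DIV      : -3
PUSH 3   : -3 3
OVER     : -3 3 -3
LOAD 2   : -3 3 -3 1
DIV      : -3 3 -3

3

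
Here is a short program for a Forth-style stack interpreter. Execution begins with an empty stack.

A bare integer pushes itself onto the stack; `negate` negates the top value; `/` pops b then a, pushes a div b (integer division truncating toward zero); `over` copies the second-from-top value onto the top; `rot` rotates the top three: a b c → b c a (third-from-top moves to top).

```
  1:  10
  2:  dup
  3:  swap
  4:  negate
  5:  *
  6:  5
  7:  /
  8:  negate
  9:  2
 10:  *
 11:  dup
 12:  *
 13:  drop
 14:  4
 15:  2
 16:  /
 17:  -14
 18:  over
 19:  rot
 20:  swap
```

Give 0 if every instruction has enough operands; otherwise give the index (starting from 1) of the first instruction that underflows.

10     → 10
dup    → 10 10
swap   → 10 10
negate → 10 -10
*      → -100
5      → -100 5
/      → -20
negate → 20
2      → 20 2
*      → 40
dup    → 40 40
*      → 1600
drop   → (empty)
4      → 4
2      → 4 2
/      → 2
-14    → 2 -14
over   → 2 -14 2
rot    → -14 2 2
swap   → -14 2 2

0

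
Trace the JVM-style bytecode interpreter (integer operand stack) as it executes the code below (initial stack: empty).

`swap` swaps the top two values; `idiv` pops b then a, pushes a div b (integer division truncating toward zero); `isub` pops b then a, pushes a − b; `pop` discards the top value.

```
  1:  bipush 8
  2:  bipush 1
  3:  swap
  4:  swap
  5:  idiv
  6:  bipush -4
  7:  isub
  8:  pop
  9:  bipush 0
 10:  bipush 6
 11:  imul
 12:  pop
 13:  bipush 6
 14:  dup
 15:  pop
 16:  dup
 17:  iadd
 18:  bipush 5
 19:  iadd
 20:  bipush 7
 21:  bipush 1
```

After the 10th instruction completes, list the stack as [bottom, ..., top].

[0, 6]

bipush 8  : [8]
bipush 1  : [8, 1]
swap      : [1, 8]
swap      : [8, 1]
idiv      : [8]
bipush -4 : [8, -4]
isub      : [12]
pop       : []
bipush 0  : [0]
bipush 6  : [0, 6]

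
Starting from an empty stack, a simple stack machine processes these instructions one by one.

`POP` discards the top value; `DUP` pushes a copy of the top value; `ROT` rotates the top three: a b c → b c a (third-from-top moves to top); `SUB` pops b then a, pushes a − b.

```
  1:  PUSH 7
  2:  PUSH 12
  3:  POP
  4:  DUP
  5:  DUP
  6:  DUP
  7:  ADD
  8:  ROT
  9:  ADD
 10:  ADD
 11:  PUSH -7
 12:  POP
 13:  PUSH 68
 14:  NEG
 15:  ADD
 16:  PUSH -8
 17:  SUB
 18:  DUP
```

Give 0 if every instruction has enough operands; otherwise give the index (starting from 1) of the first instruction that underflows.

PUSH 7   7
PUSH 12  7 12
POP      7
DUP      7 7
DUP      7 7 7
DUP      7 7 7 7
ADD      7 7 14
ROT      7 14 7
ADD      7 21
ADD      28
PUSH -7  28 -7
POP      28
PUSH 68  28 68
NEG      28 -68
ADD      -40
PUSH -8  -40 -8
SUB      -32
DUP      -32 -32

0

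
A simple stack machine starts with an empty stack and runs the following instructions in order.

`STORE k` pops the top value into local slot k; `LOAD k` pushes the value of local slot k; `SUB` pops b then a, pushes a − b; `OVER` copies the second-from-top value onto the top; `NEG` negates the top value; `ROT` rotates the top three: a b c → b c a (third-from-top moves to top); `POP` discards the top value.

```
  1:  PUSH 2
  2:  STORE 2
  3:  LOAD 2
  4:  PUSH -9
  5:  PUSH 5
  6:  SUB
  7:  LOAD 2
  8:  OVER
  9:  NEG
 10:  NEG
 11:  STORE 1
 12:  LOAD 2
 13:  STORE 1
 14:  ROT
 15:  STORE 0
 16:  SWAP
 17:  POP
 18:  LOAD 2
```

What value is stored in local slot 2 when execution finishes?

PUSH 2  : [2]
STORE 2 : []
LOAD 2  : [2]
PUSH -9 : [2, -9]
PUSH 5  : [2, -9, 5]
SUB     : [2, -14]
LOAD 2  : [2, -14, 2]
OVER    : [2, -14, 2, -14]
NEG     : [2, -14, 2, 14]
NEG     : [2, -14, 2, -14]
STORE 1 : [2, -14, 2]
LOAD 2  : [2, -14, 2, 2]
STORE 1 : [2, -14, 2]
ROT     : [-14, 2, 2]
STORE 0 : [-14, 2]
SWAP    : [2, -14]
POP     : [2]
LOAD 2  : [2, 2]

2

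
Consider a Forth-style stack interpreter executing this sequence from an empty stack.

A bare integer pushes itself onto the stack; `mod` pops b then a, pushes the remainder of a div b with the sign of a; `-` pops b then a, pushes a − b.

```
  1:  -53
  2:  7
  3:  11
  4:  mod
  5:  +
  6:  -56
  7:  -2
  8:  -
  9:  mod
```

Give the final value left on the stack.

-53  -53
7    -53 7
11   -53 7 11
mod  -53 7
+    -46
-56  -46 -56
-2   -46 -56 -2
-    -46 -54
mod  -46

-46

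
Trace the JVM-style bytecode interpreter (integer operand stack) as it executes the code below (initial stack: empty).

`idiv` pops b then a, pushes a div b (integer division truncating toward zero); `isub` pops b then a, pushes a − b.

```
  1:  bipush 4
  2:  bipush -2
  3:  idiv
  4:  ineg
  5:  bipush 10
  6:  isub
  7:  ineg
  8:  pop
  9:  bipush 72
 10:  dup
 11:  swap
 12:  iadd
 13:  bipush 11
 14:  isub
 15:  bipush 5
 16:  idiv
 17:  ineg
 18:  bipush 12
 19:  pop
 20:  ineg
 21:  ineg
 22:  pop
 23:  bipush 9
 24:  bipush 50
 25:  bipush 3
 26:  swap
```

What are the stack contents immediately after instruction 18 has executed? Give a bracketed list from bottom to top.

[-26, 12]

bipush 4  → [4]
bipush -2 → [4, -2]
idiv      → [-2]
ineg      → [2]
bipush 10 → [2, 10]
isub      → [-8]
ineg      → [8]
pop       → []
bipush 72 → [72]
dup       → [72, 72]
swap      → [72, 72]
iadd      → [144]
bipush 11 → [144, 11]
isub      → [133]
bipush 5  → [133, 5]
idiv      → [26]
ineg      → [-26]
bipush 12 → [-26, 12]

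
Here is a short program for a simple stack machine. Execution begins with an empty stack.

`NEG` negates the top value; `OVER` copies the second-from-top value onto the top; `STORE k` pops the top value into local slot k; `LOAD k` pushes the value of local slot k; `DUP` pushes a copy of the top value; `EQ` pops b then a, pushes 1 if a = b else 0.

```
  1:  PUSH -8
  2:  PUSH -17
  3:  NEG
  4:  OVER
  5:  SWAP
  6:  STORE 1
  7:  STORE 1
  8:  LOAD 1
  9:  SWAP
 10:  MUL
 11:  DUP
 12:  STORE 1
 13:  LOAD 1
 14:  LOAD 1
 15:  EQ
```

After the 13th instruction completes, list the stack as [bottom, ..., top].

PUSH -8  -> -8
PUSH -17 -> -8 -17
NEG      -> -8 17
OVER     -> -8 17 -8
SWAP     -> -8 -8 17
STORE 1  -> -8 -8
STORE 1  -> -8
LOAD 1   -> -8 -8
SWAP     -> -8 -8
MUL      -> 64
DUP      -> 64 64
STORE 1  -> 64
LOAD 1   -> 64 64

[64, 64]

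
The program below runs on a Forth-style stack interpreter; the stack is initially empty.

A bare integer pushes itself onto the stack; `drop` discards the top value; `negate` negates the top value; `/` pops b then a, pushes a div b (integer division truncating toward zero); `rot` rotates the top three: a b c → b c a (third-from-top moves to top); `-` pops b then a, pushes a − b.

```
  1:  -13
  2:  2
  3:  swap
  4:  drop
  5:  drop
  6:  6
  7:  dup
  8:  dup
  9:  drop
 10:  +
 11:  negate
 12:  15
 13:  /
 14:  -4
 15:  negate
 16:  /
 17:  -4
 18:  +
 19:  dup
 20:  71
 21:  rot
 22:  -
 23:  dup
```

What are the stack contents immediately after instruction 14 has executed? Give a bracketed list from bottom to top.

-13    -> [-13]
2      -> [-13, 2]
swap   -> [2, -13]
drop   -> [2]
drop   -> []
6      -> [6]
dup    -> [6, 6]
dup    -> [6, 6, 6]
drop   -> [6, 6]
+      -> [12]
negate -> [-12]
15     -> [-12, 15]
/      -> [0]
-4     -> [0, -4]

[0, -4]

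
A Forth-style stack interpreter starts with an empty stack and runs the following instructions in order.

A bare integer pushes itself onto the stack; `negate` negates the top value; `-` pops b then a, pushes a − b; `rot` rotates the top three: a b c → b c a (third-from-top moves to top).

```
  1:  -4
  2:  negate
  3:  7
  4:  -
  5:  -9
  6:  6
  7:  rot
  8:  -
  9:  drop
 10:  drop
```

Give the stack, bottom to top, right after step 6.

[-3, -9, 6]

-4     → [-4]
negate → [4]
7      → [4, 7]
-      → [-3]
-9     → [-3, -9]
6      → [-3, -9, 6]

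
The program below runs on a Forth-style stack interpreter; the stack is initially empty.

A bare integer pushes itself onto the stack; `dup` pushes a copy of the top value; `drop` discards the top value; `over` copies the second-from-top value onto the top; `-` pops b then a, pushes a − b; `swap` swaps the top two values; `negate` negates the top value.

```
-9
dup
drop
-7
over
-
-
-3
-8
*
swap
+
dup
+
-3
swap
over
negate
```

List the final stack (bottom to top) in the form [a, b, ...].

-9      [-9]
dup     [-9, -9]
drop    [-9]
-7      [-9, -7]
over    [-9, -7, -9]
-       [-9, 2]
-       [-11]
-3      [-11, -3]
-8      [-11, -3, -8]
*       [-11, 24]
swap    [24, -11]
+       [13]
dup     [13, 13]
+       [26]
-3      [26, -3]
swap    [-3, 26]
over    [-3, 26, -3]
negate  [-3, 26, 3]

[-3, 26, 3]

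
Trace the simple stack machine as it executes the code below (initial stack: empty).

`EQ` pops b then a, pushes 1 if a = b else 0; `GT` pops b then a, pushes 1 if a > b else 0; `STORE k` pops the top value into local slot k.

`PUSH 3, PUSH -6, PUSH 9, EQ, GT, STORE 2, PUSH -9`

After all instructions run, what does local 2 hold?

1

PUSH 3  -> 3
PUSH -6 -> 3 -6
PUSH 9  -> 3 -6 9
EQ      -> 3 0
GT      -> 1
STORE 2 -> (empty)
PUSH -9 -> -9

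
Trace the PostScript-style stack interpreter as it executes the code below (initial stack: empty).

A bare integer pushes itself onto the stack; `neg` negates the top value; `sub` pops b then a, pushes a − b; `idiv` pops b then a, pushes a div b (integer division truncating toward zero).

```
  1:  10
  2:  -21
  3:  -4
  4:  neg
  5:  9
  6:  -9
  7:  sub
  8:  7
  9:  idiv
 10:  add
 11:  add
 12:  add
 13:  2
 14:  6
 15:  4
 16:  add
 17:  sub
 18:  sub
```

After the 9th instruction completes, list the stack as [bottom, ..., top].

10   : [10]
-21  : [10, -21]
-4   : [10, -21, -4]
neg  : [10, -21, 4]
9    : [10, -21, 4, 9]
-9   : [10, -21, 4, 9, -9]
sub  : [10, -21, 4, 18]
7    : [10, -21, 4, 18, 7]
idiv : [10, -21, 4, 2]

[10, -21, 4, 2]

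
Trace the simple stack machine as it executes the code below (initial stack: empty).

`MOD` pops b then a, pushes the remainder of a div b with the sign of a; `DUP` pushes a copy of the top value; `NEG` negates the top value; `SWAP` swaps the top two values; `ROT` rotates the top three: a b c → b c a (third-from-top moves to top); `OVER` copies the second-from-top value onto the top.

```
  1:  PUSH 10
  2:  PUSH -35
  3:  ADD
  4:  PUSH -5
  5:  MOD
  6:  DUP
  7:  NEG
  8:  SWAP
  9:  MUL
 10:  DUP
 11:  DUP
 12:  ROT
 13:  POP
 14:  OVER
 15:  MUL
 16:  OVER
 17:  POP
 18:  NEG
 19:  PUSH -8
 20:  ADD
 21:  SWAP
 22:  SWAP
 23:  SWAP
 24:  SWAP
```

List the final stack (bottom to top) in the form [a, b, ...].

PUSH 10  : 10
PUSH -35 : 10 -35
ADD      : -25
PUSH -5  : -25 -5
MOD      : 0
DUP      : 0 0
NEG      : 0 0
SWAP     : 0 0
MUL      : 0
DUP      : 0 0
DUP      : 0 0 0
ROT      : 0 0 0
POP      : 0 0
OVER     : 0 0 0
MUL      : 0 0
OVER     : 0 0 0
POP      : 0 0
NEG      : 0 0
PUSH -8  : 0 0 -8
ADD      : 0 -8
SWAP     : -8 0
SWAP     : 0 -8
SWAP     : -8 0
SWAP     : 0 -8

[0, -8]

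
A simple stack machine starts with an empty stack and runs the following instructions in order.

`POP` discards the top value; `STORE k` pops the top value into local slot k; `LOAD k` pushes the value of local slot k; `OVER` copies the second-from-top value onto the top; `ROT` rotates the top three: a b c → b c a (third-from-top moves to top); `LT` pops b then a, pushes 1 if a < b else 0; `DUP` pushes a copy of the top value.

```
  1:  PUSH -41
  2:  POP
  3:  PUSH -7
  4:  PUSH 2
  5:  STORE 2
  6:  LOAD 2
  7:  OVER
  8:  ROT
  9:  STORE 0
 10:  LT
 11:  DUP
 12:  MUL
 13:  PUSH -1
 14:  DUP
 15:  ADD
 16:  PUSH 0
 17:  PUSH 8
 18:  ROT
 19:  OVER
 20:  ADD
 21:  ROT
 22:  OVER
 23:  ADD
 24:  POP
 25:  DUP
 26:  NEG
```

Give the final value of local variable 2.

2

PUSH -41 -> [-41]
POP      -> []
PUSH -7  -> [-7]
PUSH 2   -> [-7, 2]
STORE 2  -> [-7]
LOAD 2   -> [-7, 2]
OVER     -> [-7, 2, -7]
ROT      -> [2, -7, -7]
STORE 0  -> [2, -7]
LT       -> [0]
DUP      -> [0, 0]
MUL      -> [0]
PUSH -1  -> [0, -1]
DUP      -> [0, -1, -1]
ADD      -> [0, -2]
PUSH 0   -> [0, -2, 0]
PUSH 8   -> [0, -2, 0, 8]
ROT      -> [0, 0, 8, -2]
OVER     -> [0, 0, 8, -2, 8]
ADD      -> [0, 0, 8, 6]
ROT      -> [0, 8, 6, 0]
OVER     -> [0, 8, 6, 0, 6]
ADD      -> [0, 8, 6, 6]
POP      -> [0, 8, 6]
DUP      -> [0, 8, 6, 6]
NEG      -> [0, 8, 6, -6]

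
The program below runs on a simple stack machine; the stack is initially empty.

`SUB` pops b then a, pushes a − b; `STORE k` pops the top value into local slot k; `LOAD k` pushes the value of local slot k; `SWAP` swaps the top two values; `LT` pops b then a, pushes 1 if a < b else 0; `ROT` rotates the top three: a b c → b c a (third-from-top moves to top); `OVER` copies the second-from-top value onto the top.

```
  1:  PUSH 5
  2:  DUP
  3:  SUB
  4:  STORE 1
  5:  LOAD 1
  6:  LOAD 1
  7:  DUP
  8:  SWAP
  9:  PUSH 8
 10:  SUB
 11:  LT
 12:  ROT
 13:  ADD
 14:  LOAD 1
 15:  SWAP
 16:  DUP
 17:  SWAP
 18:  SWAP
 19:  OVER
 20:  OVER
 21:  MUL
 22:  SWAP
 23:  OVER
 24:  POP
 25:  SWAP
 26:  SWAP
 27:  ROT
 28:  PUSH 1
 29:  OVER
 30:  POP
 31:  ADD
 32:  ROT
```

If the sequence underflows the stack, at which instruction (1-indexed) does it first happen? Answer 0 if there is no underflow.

12

PUSH 5   [5]
DUP      [5, 5]
SUB      [0]
STORE 1  []
LOAD 1   [0]
LOAD 1   [0, 0]
DUP      [0, 0, 0]
SWAP     [0, 0, 0]
PUSH 8   [0, 0, 0, 8]
SUB      [0, 0, -8]
LT       [0, 0]
ROT  — needs 3 operands, stack has 2 → underflow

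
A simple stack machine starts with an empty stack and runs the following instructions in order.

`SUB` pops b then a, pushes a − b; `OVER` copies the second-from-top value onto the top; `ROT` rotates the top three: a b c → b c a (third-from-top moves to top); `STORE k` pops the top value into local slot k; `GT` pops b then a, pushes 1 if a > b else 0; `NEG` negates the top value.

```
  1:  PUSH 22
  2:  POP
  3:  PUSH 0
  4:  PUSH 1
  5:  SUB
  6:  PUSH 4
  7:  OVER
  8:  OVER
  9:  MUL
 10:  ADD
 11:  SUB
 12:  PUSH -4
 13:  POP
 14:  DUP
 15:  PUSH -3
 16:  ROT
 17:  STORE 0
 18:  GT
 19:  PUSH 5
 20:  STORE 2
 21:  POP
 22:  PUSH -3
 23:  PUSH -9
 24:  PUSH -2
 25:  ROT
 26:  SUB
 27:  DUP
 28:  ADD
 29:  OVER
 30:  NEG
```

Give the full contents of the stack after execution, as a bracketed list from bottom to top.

PUSH 22  [22]
POP      []
PUSH 0   [0]
PUSH 1   [0, 1]
SUB      [-1]
PUSH 4   [-1, 4]
OVER     [-1, 4, -1]
OVER     [-1, 4, -1, 4]
MUL      [-1, 4, -4]
ADD      [-1, 0]
SUB      [-1]
PUSH -4  [-1, -4]
POP      [-1]
DUP      [-1, -1]
PUSH -3  [-1, -1, -3]
ROT      [-1, -3, -1]
STORE 0  [-1, -3]
GT       [1]
PUSH 5   [1, 5]
STORE 2  [1]
POP      []
PUSH -3  [-3]
PUSH -9  [-3, -9]
PUSH -2  [-3, -9, -2]
ROT      [-9, -2, -3]
SUB      [-9, 1]
DUP      [-9, 1, 1]
ADD      [-9, 2]
OVER     [-9, 2, -9]
NEG      [-9, 2, 9]

[-9, 2, 9]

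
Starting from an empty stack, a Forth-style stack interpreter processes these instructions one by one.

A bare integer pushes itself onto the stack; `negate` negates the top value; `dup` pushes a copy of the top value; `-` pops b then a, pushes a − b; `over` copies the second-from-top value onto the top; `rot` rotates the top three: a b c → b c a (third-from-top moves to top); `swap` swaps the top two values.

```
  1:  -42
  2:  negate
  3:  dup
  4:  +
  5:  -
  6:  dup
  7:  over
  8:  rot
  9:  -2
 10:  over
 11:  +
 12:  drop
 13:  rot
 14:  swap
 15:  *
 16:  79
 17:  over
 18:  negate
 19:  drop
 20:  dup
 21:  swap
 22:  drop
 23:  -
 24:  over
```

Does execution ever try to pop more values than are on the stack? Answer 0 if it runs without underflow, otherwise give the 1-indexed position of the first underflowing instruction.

5

-42    -> -42
negate -> 42
dup    -> 42 42
+      -> 84
-  — needs 2 operands, stack has 1 → underflow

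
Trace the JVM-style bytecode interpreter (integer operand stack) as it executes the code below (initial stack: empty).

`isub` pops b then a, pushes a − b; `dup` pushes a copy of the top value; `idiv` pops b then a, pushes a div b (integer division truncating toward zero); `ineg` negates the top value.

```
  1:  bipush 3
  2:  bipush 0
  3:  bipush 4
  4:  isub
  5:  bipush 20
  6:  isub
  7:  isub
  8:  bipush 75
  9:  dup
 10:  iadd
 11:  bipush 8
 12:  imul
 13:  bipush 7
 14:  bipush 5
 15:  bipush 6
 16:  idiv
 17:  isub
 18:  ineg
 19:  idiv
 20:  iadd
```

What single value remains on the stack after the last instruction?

-144

bipush 3  → 3
bipush 0  → 3 0
bipush 4  → 3 0 4
isub      → 3 -4
bipush 20 → 3 -4 20
isub      → 3 -24
isub      → 27
bipush 75 → 27 75
dup       → 27 75 75
iadd      → 27 150
bipush 8  → 27 150 8
imul      → 27 1200
bipush 7  → 27 1200 7
bipush 5  → 27 1200 7 5
bipush 6  → 27 1200 7 5 6
idiv      → 27 1200 7 0
isub      → 27 1200 7
ineg      → 27 1200 -7
idiv      → 27 -171
iadd      → -144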